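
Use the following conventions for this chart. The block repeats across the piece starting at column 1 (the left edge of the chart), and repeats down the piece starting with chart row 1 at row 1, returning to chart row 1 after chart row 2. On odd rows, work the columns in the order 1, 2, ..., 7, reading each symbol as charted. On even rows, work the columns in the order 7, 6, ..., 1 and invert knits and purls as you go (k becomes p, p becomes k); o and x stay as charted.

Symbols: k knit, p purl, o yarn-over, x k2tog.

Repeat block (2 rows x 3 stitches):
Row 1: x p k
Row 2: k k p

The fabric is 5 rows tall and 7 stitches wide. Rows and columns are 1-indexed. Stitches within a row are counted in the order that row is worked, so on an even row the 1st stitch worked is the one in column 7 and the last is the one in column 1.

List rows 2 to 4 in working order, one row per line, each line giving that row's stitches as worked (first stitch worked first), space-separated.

Row 2: chart row 2, WS - tiled (columns 1-7): k k p k k p k; work from column 7 back to 1 with k<->p swapped.
Row 3: chart row 1, RS - tile across columns 1-7 and work as-is.
Row 4: chart row 2, WS - tiled (columns 1-7): k k p k k p k; work from column 7 back to 1 with k<->p swapped.

Rows as worked:
p k p p k p p
x p k x p k x
p k p p k p p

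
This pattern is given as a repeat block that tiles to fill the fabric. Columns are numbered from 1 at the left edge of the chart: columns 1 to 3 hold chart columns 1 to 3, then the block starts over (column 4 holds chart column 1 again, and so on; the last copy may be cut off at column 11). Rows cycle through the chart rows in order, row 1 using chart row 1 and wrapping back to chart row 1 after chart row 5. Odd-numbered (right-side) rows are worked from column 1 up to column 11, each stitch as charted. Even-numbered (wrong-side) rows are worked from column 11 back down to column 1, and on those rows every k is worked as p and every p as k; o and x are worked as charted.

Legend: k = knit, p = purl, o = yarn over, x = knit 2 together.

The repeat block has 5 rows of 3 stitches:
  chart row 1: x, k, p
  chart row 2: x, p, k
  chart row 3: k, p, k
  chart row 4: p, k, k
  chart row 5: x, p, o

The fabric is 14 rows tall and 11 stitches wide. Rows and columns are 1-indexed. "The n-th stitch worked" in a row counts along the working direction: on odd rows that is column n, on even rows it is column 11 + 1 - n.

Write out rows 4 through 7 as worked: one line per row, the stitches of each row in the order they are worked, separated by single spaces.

Rows as worked:
p k p p k p p k p p k
x p o x p o x p o x p
p x k p x k p x k p x
x p k x p k x p k x p

Derivation:
Row 4: chart row 4, WS - tiled (columns 1-11): p k k p k k p k k p k; work from column 11 back to 1 with k<->p swapped.
Row 5: chart row 5, RS - tile across columns 1-11 and work as-is.
Row 6: chart row 1, WS - tiled (columns 1-11): x k p x k p x k p x k; work from column 11 back to 1 with k<->p swapped.
Row 7: chart row 2, RS - tile across columns 1-11 and work as-is.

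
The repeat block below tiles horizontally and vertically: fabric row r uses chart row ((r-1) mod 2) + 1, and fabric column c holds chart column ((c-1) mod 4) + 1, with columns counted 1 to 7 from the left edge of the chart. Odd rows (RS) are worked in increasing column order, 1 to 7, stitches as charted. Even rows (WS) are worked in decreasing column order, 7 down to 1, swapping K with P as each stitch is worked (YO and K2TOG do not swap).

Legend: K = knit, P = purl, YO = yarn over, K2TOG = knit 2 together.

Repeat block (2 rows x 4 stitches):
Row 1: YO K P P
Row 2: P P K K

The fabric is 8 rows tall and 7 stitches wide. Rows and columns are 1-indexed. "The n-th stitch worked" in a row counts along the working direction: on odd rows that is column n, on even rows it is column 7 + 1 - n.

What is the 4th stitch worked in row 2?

For row 2: chart row = ((2-1) mod 2) + 1 = 2; this is a WS (even) row.
Chart row 2 tiled across columns 1-7: P P K K P P K
Wrong side: read the tiled row from column 7 down to 1 and exchange K with P (leave YO, K2TOG).
Row 2 as worked: P K K P P K K
The 4th stitch worked is P.

Result:
P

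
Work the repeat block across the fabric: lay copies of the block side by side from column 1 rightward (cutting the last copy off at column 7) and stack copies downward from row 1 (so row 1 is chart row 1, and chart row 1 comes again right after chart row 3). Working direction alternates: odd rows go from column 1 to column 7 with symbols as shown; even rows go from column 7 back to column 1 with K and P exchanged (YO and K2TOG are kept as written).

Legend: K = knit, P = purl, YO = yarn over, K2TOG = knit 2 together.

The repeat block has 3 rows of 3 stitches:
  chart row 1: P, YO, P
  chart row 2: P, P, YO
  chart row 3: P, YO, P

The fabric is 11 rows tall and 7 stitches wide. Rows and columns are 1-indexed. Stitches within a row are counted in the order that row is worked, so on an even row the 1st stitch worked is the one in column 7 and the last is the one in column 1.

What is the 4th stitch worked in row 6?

Row 6 uses chart row ((6-1) mod 3)+1 = 3. Row 6 is even, so WS.
Chart row 3 tiled across columns 1-7: P YO P P YO P P
WS: work from column 7 back to column 1 (reverse the tiled row), swapping K<->P (YO and K2TOG unchanged).
Row 6 as worked: K K YO K K YO K
Counting 4 along the worked row gives K.

Stitch:
K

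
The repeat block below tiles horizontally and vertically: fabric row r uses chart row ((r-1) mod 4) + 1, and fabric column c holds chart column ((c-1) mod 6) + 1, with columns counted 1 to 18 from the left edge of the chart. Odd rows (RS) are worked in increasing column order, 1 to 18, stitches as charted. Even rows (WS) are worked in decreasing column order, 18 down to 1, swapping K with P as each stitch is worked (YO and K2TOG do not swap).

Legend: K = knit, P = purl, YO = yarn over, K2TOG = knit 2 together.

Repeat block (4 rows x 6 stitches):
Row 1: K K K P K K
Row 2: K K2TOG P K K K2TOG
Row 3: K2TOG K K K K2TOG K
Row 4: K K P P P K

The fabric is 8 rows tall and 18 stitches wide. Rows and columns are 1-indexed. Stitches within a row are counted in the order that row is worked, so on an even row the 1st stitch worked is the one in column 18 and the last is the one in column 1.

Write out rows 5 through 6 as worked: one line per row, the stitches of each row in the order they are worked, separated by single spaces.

Row 5: chart row 1, RS - tile across columns 1-18 and work as-is.
Row 6: chart row 2, WS - tiled (columns 1-18): K K2TOG P K K K2TOG K K2TOG P K K K2TOG K K2TOG P K K K2TOG; work from column 18 back to 1 with K<->P swapped.

== ROWS AS WORKED ==
K K K P K K K K K P K K K K K P K K
K2TOG P P K K2TOG P K2TOG P P K K2TOG P K2TOG P P K K2TOG P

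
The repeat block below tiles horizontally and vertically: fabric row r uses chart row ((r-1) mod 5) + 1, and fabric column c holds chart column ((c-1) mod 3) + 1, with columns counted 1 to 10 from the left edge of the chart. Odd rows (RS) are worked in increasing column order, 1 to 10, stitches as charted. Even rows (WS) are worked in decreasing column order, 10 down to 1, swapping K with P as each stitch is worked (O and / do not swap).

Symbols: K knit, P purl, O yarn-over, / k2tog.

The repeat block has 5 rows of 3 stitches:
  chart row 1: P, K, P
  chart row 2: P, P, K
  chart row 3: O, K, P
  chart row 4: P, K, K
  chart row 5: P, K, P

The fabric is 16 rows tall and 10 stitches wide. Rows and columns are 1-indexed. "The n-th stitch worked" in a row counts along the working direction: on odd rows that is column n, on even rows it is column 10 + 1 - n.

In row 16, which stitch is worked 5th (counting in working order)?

Result:
K

Derivation:
For row 16: chart row = ((16-1) mod 5) + 1 = 1; this is a WS (even) row.
Chart row 1 tiled across columns 1-10: P K P P K P P K P P
Wrong side: read the tiled row from column 10 down to 1 and exchange K with P (leave O, /).
Row 16 as worked: K K P K K P K K P K
The 5th stitch worked is K.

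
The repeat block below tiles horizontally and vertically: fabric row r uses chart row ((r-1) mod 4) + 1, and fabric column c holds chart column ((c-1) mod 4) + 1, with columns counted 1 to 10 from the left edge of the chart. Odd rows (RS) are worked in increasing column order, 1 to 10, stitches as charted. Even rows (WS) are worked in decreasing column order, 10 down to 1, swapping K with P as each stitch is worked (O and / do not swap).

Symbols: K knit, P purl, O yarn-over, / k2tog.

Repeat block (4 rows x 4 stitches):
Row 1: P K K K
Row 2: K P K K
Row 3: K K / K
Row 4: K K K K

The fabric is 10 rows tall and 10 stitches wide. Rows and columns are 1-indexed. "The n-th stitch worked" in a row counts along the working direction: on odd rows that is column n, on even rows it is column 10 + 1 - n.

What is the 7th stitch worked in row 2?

Row 2 uses chart row ((2-1) mod 4)+1 = 2. Row 2 is even, so WS.
Chart row 2 tiled across columns 1-10: K P K K K P K K K P
WS row: flip the tiled sequence (start at column 10) and apply K<->P; O and / stay.
Row 2 as worked: K P P P K P P P K P
Stitch 7 in working order -> P

Stitch:
P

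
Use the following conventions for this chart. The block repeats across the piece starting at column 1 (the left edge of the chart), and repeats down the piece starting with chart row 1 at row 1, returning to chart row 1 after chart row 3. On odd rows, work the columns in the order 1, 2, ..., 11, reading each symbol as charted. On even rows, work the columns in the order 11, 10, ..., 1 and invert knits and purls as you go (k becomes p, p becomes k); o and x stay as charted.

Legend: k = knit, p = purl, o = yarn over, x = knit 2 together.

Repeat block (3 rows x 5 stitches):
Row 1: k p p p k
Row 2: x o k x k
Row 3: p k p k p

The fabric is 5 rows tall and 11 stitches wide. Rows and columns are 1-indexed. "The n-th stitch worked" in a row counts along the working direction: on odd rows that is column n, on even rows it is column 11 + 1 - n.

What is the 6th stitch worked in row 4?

Row 4 uses chart row ((4-1) mod 3)+1 = 1. Row 4 is even, so WS.
Chart row 1 tiled across columns 1-11: k p p p k k p p p k k
WS: work from column 11 back to column 1 (reverse the tiled row), swapping k<->p (o and x unchanged).
Row 4 as worked: p p k k k p p k k k p
The 6th stitch worked is p.

Result:
p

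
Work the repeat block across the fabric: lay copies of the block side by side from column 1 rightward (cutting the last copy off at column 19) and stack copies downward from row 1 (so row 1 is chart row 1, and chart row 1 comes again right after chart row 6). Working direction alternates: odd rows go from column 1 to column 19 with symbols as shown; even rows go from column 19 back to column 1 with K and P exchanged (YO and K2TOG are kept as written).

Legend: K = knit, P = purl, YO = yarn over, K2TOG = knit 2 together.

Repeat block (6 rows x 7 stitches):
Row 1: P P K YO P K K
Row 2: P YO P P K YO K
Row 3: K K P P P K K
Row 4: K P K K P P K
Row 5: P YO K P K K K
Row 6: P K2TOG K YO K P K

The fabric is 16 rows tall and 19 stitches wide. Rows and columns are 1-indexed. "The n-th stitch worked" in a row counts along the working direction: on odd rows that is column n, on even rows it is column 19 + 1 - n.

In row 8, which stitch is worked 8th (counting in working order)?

Row 8 uses chart row ((8-1) mod 6)+1 = 2. Row 8 is even, so WS.
Chart row 2 tiled across columns 1-19: P YO P P K YO K P YO P P K YO K P YO P P K
WS: work from column 19 back to column 1 (reverse the tiled row), swapping K<->P (YO and K2TOG unchanged).
Row 8 as worked: P K K YO K P YO P K K YO K P YO P K K YO K
Counting 8 along the worked row gives P.

Stitch:
P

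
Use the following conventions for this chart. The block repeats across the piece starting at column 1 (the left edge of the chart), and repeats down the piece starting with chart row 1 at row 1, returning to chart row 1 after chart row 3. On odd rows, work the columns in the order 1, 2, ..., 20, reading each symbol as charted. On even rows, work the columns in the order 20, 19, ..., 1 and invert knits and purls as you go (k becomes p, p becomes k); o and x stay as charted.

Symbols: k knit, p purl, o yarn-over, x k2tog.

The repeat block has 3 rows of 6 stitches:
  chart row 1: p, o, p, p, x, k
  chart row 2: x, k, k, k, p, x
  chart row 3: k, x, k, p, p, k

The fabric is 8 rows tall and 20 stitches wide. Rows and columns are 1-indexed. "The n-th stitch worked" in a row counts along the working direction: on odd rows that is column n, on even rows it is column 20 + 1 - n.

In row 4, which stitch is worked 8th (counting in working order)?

Stitch:
k

Derivation:
Row 4: (4-1) mod 3 = 0, so use chart row 1. Even row -> WS.
Chart row 1 tiled across columns 1-20: p o p p x k p o p p x k p o p p x k p o
Wrong side: read the tiled row from column 20 down to 1 and exchange k with p (leave o, x).
Row 4 as worked: o k p x k k o k p x k k o k p x k k o k
Stitch 8 in working order -> k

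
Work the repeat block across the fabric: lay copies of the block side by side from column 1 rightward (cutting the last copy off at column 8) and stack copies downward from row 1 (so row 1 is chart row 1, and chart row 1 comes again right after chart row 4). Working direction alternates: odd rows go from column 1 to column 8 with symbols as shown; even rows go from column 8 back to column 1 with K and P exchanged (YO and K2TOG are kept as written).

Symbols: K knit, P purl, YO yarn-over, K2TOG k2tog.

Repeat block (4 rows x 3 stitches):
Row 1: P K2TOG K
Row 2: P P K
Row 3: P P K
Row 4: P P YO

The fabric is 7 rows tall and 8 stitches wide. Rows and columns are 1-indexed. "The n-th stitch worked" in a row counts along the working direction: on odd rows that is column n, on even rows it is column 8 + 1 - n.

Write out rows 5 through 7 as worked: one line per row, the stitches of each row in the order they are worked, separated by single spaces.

Rows as worked:
P K2TOG K P K2TOG K P K2TOG
K K P K K P K K
P P K P P K P P

Derivation:
Row 5: chart row 1, RS - tile across columns 1-8 and work as-is.
Row 6: chart row 2, WS - tiled (columns 1-8): P P K P P K P P; work from column 8 back to 1 with K<->P swapped.
Row 7: chart row 3, RS - tile across columns 1-8 and work as-is.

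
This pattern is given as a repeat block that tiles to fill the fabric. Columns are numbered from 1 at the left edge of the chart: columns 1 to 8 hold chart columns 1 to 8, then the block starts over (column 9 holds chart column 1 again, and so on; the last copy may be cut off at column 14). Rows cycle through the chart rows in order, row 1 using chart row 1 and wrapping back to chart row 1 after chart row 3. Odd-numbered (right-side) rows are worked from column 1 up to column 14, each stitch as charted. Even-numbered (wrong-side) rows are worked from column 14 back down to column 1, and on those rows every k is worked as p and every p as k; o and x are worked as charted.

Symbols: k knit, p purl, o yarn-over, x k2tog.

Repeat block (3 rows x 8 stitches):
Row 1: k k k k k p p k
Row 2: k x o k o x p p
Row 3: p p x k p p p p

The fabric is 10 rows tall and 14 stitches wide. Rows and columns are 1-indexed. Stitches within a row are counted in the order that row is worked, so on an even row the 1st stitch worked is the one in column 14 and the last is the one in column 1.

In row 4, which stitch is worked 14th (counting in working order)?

Stitch:
p

Derivation:
Row 4: (4-1) mod 3 = 0, so use chart row 1. Even row -> WS.
Chart row 1 tiled across columns 1-14: k k k k k p p k k k k k k p
WS row: flip the tiled sequence (start at column 14) and apply k<->p; o and x stay.
Row 4 as worked: k p p p p p p k k p p p p p
The 14th stitch worked is p.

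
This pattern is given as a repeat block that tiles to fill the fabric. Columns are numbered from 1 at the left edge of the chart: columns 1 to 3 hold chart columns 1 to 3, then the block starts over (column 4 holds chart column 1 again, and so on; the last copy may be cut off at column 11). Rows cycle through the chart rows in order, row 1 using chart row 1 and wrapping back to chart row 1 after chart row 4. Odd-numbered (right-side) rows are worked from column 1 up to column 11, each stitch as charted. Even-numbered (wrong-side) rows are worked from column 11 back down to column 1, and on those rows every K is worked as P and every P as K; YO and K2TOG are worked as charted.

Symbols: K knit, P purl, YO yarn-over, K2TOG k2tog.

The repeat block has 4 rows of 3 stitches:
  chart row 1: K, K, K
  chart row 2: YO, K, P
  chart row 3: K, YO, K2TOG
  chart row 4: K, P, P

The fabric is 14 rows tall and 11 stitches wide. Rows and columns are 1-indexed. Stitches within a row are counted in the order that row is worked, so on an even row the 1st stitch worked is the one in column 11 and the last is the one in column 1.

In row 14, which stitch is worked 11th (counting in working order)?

Result:
YO

Derivation:
For row 14: chart row = ((14-1) mod 4) + 1 = 2; this is a WS (even) row.
Chart row 2 tiled across columns 1-11: YO K P YO K P YO K P YO K
Wrong side: read the tiled row from column 11 down to 1 and exchange K with P (leave YO, K2TOG).
Row 14 as worked: P YO K P YO K P YO K P YO
Stitch 11 in working order -> YO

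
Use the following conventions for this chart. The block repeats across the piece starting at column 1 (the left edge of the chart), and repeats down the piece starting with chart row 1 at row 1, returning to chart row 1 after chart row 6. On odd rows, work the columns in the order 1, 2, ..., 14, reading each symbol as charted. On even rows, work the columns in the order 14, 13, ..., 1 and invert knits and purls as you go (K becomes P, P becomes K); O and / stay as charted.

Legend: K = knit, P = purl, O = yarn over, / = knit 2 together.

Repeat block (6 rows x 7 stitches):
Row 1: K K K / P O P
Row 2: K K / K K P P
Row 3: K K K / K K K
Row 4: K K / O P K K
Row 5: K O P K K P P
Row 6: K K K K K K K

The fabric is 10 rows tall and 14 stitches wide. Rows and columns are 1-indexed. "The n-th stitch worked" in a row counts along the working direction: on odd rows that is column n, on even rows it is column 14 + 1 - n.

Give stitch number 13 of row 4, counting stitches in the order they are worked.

Stitch:
P

Derivation:
Row 4: (4-1) mod 6 = 3, so use chart row 4. Even row -> WS.
Chart row 4 tiled across columns 1-14: K K / O P K K K K / O P K K
Wrong side: read the tiled row from column 14 down to 1 and exchange K with P (leave O, /).
Row 4 as worked: P P K O / P P P P K O / P P
Stitch 13 in working order -> P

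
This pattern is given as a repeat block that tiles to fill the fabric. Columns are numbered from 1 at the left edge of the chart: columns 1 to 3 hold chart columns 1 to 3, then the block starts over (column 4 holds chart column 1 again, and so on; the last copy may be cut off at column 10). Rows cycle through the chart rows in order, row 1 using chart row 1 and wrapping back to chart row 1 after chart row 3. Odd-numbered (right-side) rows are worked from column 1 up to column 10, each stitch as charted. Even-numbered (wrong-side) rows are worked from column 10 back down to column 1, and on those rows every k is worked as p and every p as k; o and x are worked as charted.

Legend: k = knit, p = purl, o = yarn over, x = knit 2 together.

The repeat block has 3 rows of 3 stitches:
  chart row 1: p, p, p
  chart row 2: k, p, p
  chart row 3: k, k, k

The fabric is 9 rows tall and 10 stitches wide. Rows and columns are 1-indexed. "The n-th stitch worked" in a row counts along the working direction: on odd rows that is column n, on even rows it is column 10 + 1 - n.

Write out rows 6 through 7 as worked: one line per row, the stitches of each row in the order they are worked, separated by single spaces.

Row 6: chart row 3, WS - tiled (columns 1-10): k k k k k k k k k k; work from column 10 back to 1 with k<->p swapped.
Row 7: chart row 1, RS - tile across columns 1-10 and work as-is.

Rows as worked:
p p p p p p p p p p
p p p p p p p p p p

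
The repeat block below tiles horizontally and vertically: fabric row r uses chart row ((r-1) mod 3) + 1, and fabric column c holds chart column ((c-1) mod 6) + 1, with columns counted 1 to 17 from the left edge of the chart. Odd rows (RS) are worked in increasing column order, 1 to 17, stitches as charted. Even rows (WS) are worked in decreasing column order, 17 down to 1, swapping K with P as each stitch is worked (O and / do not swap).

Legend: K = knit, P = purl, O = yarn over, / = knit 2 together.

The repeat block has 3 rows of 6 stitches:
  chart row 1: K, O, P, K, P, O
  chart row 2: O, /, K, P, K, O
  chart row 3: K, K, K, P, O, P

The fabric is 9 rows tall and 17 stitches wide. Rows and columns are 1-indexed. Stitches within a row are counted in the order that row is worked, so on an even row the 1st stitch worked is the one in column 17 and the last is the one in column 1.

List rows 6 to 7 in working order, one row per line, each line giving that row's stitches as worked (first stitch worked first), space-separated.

Row 6: chart row 3, WS - tiled (columns 1-17): K K K P O P K K K P O P K K K P O; work from column 17 back to 1 with K<->P swapped.
Row 7: chart row 1, RS - tile across columns 1-17 and work as-is.

Rows as worked:
O K P P P K O K P P P K O K P P P
K O P K P O K O P K P O K O P K P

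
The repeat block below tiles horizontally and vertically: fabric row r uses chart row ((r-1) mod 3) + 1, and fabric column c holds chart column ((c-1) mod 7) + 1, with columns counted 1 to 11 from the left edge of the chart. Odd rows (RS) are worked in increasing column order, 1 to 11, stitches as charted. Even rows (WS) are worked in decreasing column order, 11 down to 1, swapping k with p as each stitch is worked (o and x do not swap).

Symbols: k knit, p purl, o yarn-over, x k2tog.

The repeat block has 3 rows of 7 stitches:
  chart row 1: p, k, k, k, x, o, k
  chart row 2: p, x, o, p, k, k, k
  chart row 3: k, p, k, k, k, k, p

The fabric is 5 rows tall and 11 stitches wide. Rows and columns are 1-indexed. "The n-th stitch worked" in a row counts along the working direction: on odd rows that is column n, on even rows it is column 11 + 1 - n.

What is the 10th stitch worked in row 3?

Row 3: (3-1) mod 3 = 2, so use chart row 3. Odd row -> RS.
Chart row 3 tiled across columns 1-11: k p k k k k p k p k k
RS: work column 1 to column 11, symbols as charted — the tiled row is the row as worked.
Stitch 10 in working order -> k

Stitch:
k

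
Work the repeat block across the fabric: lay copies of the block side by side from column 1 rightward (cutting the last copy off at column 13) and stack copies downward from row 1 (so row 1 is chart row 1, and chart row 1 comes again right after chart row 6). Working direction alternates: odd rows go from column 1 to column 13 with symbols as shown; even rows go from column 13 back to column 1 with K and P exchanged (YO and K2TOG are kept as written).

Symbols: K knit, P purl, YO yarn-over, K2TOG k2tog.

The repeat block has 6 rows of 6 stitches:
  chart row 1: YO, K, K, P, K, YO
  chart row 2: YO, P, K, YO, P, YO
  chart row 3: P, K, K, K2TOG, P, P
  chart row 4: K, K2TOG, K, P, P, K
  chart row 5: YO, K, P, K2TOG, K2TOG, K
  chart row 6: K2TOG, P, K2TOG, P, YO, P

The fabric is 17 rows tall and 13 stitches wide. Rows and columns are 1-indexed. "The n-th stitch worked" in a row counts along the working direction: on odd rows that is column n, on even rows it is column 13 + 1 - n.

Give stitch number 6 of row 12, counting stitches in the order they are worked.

Result:
K

Derivation:
Row 12: (12-1) mod 6 = 5, so use chart row 6. Even row -> WS.
Chart row 6 tiled across columns 1-13: K2TOG P K2TOG P YO P K2TOG P K2TOG P YO P K2TOG
WS row: flip the tiled sequence (start at column 13) and apply K<->P; YO and K2TOG stay.
Row 12 as worked: K2TOG K YO K K2TOG K K2TOG K YO K K2TOG K K2TOG
Stitch 6 in working order -> K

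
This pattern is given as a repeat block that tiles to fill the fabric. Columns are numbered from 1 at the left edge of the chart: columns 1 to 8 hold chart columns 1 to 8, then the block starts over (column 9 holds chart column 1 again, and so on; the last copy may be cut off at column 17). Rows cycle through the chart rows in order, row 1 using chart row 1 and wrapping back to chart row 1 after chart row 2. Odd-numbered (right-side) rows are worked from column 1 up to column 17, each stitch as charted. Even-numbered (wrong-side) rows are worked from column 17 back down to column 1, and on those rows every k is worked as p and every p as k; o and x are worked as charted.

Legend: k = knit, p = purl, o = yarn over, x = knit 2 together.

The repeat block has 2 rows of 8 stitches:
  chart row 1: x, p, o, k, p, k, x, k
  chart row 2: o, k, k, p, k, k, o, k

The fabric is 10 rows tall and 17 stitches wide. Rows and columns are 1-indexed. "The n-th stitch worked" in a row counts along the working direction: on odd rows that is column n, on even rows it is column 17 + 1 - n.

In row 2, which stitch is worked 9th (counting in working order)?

For row 2: chart row = ((2-1) mod 2) + 1 = 2; this is a WS (even) row.
Chart row 2 tiled across columns 1-17: o k k p k k o k o k k p k k o k o
WS row: flip the tiled sequence (start at column 17) and apply k<->p; o and x stay.
Row 2 as worked: o p o p p k p p o p o p p k p p o
Stitch 9 in working order -> o

== STITCH ==
o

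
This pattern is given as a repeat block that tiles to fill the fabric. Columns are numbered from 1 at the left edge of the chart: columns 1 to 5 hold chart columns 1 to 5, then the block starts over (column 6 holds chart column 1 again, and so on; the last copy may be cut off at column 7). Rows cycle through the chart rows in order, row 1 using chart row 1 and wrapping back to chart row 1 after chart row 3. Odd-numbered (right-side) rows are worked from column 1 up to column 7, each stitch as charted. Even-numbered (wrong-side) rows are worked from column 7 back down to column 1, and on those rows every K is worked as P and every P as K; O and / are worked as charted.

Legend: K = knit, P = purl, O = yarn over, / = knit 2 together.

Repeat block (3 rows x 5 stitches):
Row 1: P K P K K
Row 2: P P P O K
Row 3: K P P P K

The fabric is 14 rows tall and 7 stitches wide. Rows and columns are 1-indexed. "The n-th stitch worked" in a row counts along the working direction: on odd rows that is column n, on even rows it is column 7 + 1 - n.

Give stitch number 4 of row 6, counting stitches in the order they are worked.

Row 6: (6-1) mod 3 = 2, so use chart row 3. Even row -> WS.
Chart row 3 tiled across columns 1-7: K P P P K K P
WS: work from column 7 back to column 1 (reverse the tiled row), swapping K<->P (O and / unchanged).
Row 6 as worked: K P P K K K P
Counting 4 along the worked row gives K.

Result:
K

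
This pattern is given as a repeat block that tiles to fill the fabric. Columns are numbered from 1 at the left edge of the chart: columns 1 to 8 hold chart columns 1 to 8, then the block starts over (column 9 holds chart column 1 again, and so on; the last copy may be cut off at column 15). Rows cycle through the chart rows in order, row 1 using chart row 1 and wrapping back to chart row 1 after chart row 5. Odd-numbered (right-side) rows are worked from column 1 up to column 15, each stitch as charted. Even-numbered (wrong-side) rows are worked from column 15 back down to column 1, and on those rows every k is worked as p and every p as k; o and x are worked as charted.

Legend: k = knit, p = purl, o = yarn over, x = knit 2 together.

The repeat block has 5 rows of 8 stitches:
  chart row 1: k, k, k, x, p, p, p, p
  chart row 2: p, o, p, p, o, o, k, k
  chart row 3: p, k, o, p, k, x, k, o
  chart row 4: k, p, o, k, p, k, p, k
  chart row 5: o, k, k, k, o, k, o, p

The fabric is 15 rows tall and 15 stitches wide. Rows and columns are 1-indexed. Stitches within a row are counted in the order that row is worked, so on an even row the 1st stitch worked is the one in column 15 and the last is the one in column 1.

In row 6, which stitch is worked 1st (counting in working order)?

Result:
k

Derivation:
Row 6: (6-1) mod 5 = 0, so use chart row 1. Even row -> WS.
Chart row 1 tiled across columns 1-15: k k k x p p p p k k k x p p p
WS row: flip the tiled sequence (start at column 15) and apply k<->p; o and x stay.
Row 6 as worked: k k k x p p p k k k k x p p p
Counting 1 along the worked row gives k.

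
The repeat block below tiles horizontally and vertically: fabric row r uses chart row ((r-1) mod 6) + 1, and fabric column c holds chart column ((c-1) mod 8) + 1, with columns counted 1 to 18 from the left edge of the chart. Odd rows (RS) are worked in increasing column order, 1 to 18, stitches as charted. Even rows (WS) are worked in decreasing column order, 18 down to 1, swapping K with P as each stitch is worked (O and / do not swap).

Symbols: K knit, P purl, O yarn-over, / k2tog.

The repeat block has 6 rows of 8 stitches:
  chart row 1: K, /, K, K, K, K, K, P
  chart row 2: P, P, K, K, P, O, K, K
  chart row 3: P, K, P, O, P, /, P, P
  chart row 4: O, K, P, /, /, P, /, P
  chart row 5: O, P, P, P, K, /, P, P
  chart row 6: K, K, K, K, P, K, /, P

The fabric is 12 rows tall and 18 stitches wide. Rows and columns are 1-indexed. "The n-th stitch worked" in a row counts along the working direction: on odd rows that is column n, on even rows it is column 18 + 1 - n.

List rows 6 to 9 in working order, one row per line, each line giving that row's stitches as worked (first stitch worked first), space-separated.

Row 6: chart row 6, WS - tiled (columns 1-18): K K K K P K / P K K K K P K / P K K; work from column 18 back to 1 with K<->P swapped.
Row 7: chart row 1, RS - tile across columns 1-18 and work as-is.
Row 8: chart row 2, WS - tiled (columns 1-18): P P K K P O K K P P K K P O K K P P; work from column 18 back to 1 with K<->P swapped.
Row 9: chart row 3, RS - tile across columns 1-18 and work as-is.

Result:
P P K / P K P P P P K / P K P P P P
K / K K K K K P K / K K K K K P K /
K K P P O K P P K K P P O K P P K K
P K P O P / P P P K P O P / P P P K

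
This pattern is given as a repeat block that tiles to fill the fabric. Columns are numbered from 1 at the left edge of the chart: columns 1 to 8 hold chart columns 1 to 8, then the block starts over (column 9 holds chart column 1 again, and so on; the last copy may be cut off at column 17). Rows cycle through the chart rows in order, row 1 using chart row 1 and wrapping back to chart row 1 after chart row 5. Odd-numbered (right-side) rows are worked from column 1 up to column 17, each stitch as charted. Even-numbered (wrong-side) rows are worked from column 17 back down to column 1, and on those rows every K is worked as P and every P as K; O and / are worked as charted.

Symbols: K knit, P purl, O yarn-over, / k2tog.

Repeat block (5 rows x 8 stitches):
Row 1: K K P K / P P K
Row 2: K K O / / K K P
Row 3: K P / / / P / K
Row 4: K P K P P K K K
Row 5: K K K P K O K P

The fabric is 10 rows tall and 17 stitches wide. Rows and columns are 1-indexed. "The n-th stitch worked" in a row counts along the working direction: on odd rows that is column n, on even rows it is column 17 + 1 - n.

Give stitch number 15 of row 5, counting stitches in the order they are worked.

Row 5: (5-1) mod 5 = 4, so use chart row 5. Odd row -> RS.
Chart row 5 tiled across columns 1-17: K K K P K O K P K K K P K O K P K
Right side: take the tiled row as-is (worked left to right from column 1).
Counting 15 along the worked row gives K.

Result:
K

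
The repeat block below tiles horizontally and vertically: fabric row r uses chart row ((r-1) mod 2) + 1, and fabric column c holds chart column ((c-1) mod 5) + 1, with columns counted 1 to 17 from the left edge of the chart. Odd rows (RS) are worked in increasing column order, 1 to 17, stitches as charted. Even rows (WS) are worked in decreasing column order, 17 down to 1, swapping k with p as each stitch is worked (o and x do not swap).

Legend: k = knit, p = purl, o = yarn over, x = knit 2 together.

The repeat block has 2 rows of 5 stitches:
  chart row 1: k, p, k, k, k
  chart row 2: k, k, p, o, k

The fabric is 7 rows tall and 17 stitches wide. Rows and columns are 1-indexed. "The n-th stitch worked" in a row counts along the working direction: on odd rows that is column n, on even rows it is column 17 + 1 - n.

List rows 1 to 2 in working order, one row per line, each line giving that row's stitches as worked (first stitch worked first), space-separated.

Rows as worked:
k p k k k k p k k k k p k k k k p
p p p o k p p p o k p p p o k p p

Derivation:
Row 1: chart row 1, RS - tile across columns 1-17 and work as-is.
Row 2: chart row 2, WS - tiled (columns 1-17): k k p o k k k p o k k k p o k k k; work from column 17 back to 1 with k<->p swapped.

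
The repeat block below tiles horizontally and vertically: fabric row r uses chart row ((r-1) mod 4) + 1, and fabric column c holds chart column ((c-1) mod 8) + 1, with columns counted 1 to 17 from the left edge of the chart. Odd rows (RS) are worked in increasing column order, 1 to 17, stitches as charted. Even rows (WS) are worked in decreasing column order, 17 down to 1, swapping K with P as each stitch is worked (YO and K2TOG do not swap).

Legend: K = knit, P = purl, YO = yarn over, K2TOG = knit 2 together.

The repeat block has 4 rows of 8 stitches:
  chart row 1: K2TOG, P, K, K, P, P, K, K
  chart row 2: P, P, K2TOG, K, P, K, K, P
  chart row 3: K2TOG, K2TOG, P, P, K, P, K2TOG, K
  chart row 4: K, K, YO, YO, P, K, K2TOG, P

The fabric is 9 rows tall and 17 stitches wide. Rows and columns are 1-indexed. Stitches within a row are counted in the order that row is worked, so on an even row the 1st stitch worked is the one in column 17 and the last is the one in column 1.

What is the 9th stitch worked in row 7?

== STITCH ==
K2TOG

Derivation:
For row 7: chart row = ((7-1) mod 4) + 1 = 3; this is a RS (odd) row.
Chart row 3 tiled across columns 1-17: K2TOG K2TOG P P K P K2TOG K K2TOG K2TOG P P K P K2TOG K K2TOG
Right side: take the tiled row as-is (worked left to right from column 1).
The 9th stitch worked is K2TOG.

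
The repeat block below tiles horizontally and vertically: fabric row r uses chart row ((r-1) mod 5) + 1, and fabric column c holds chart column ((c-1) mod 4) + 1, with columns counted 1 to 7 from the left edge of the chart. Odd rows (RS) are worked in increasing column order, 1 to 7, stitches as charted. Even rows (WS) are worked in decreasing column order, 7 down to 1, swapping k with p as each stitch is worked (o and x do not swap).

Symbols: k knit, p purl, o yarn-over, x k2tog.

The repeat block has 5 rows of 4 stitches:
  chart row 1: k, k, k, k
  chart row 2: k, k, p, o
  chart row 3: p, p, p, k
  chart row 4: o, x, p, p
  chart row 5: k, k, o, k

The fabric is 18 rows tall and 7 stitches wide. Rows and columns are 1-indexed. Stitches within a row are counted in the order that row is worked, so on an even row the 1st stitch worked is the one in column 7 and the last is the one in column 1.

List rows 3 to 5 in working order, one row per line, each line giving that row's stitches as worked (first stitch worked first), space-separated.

Rows as worked:
p p p k p p p
k x o k k x o
k k o k k k o

Derivation:
Row 3: chart row 3, RS - tile across columns 1-7 and work as-is.
Row 4: chart row 4, WS - tiled (columns 1-7): o x p p o x p; work from column 7 back to 1 with k<->p swapped.
Row 5: chart row 5, RS - tile across columns 1-7 and work as-is.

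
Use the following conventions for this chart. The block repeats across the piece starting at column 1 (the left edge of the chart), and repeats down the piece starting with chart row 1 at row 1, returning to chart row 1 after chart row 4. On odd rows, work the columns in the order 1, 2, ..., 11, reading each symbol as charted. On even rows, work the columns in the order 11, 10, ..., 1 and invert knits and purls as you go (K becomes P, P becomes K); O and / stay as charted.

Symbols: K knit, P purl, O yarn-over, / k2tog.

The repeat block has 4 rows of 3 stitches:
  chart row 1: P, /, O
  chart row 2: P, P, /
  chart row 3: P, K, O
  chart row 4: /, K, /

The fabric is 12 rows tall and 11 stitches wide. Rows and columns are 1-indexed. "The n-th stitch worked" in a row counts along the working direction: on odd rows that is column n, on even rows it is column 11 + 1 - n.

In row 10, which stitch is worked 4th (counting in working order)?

Stitch:
K

Derivation:
Row 10: (10-1) mod 4 = 1, so use chart row 2. Even row -> WS.
Chart row 2 tiled across columns 1-11: P P / P P / P P / P P
Wrong side: read the tiled row from column 11 down to 1 and exchange K with P (leave O, /).
Row 10 as worked: K K / K K / K K / K K
The 4th stitch worked is K.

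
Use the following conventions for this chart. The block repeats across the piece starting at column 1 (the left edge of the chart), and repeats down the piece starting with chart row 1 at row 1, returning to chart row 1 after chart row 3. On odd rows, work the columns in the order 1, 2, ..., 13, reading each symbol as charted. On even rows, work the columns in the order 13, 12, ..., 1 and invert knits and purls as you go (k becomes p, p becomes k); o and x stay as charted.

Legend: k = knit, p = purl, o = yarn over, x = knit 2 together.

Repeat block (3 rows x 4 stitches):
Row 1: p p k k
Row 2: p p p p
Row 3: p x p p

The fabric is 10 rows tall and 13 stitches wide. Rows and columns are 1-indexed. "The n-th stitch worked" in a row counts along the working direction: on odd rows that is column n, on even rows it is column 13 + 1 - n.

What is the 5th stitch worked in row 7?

Row 7 uses chart row ((7-1) mod 3)+1 = 1. Row 7 is odd, so RS.
Chart row 1 tiled across columns 1-13: p p k k p p k k p p k k p
RS: work column 1 to column 13, symbols as charted — the tiled row is the row as worked.
Counting 5 along the worked row gives p.

== STITCH ==
p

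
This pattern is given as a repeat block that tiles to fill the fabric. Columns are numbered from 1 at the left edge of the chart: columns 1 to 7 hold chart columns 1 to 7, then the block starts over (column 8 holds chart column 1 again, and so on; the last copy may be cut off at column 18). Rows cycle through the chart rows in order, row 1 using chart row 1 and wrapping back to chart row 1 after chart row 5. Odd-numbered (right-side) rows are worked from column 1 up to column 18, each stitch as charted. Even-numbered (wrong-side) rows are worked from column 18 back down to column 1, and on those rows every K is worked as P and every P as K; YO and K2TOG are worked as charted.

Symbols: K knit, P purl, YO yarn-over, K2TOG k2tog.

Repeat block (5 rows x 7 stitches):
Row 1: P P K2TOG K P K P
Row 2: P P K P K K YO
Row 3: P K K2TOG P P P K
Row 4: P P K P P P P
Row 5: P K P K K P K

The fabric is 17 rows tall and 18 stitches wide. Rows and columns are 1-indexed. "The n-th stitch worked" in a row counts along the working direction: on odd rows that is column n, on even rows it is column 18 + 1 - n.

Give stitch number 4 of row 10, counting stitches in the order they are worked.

Stitch:
K

Derivation:
Row 10: (10-1) mod 5 = 4, so use chart row 5. Even row -> WS.
Chart row 5 tiled across columns 1-18: P K P K K P K P K P K K P K P K P K
WS row: flip the tiled sequence (start at column 18) and apply K<->P; YO and K2TOG stay.
Row 10 as worked: P K P K P K P P K P K P K P P K P K
Counting 4 along the worked row gives K.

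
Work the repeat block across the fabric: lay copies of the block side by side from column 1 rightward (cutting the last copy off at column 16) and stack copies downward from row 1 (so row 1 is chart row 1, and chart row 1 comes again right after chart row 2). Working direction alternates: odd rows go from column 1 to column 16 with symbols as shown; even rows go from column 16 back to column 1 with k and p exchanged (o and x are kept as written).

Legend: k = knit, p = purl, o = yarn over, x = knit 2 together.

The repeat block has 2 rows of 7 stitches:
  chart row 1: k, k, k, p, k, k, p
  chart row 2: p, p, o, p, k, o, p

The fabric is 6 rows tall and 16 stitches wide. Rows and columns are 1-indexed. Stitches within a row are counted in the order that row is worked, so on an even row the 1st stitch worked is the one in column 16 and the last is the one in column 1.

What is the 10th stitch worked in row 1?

Row 1: (1-1) mod 2 = 0, so use chart row 1. Odd row -> RS.
Chart row 1 tiled across columns 1-16: k k k p k k p k k k p k k p k k
RS: work column 1 to column 16, symbols as charted — the tiled row is the row as worked.
The 10th stitch worked is k.

Result:
k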